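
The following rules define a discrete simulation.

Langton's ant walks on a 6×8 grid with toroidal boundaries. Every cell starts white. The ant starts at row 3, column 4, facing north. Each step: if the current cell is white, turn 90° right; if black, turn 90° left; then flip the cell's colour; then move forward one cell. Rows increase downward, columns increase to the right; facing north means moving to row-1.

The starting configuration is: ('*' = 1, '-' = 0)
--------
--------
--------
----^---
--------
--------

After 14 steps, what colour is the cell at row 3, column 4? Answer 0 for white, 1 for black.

[0] --------
--------
--------
----^---
--------
--------
[1] --------
--------
--------
----*>--
--------
--------
[2] --------
--------
--------
----**--
-----v--
--------
[3] --------
--------
--------
----**--
----<*--
--------
[4] --------
--------
--------
----^*--
----**--
--------
[5] --------
--------
--------
---<-*--
----**--
--------
[6] --------
--------
---^----
---*-*--
----**--
--------
[7] --------
--------
---*>---
---*-*--
----**--
--------
[8] --------
--------
---**---
---*v*--
----**--
--------
[9] --------
--------
---**---
---<**--
----**--
--------
[10] --------
--------
---**---
----**--
---v**--
--------
[11] --------
--------
---**---
----**--
--<***--
--------
[12] --------
--------
---**---
--^-**--
--****--
--------
[13] --------
--------
---**---
--*>**--
--****--
--------
[14] --------
--------
---**---
--****--
--*v**--
--------

1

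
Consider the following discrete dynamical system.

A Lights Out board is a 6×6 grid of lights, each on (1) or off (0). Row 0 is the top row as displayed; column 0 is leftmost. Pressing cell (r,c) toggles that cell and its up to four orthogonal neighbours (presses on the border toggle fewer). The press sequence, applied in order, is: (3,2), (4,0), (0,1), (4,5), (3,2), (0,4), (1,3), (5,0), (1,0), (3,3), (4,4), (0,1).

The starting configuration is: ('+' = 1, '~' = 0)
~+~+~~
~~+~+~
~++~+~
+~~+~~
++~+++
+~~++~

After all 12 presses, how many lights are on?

23

t=0: ~+~+~~
~~+~+~
~++~+~
+~~+~~
++~+++
+~~++~
t=1: ~+~+~~
~~+~+~
~+~~+~
+++~~~
++++++
+~~++~
t=2: ~+~+~~
~~+~+~
~+~~+~
~++~~~
~~++++
~~~++~
t=3: +~++~~
~++~+~
~+~~+~
~++~~~
~~++++
~~~++~
t=4: +~++~~
~++~+~
~+~~+~
~++~~+
~~++~~
~~~+++
t=5: +~++~~
~++~+~
~++~+~
~~~+~+
~~~+~~
~~~+++
t=6: +~+~++
~++~~~
~++~+~
~~~+~+
~~~+~~
~~~+++
t=7: +~++++
~+~++~
~++++~
~~~+~+
~~~+~~
~~~+++
t=8: +~++++
~+~++~
~++++~
~~~+~+
+~~+~~
++~+++
t=9: ~~++++
+~~++~
+++++~
~~~+~+
+~~+~~
++~+++
t=10: ~~++++
+~~++~
+++~+~
~~+~++
+~~~~~
++~+++
t=11: ~~++++
+~~++~
+++~+~
~~+~~+
+~~+++
++~+~+
t=12: ++~+++
++~++~
+++~+~
~~+~~+
+~~+++
++~+~+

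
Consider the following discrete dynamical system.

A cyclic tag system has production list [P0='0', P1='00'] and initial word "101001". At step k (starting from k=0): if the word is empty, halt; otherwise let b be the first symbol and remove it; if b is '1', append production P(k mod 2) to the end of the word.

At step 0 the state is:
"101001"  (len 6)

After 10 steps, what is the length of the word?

k=0  "101001"  (len 6)
k=1  "010010"  (len 6)
k=2  "10010"  (len 5)
k=3  "00100"  (len 5)
k=4  "0100"  (len 4)
k=5  "100"  (len 3)
k=6  "0000"  (len 4)
k=7  "000"  (len 3)
k=8  "00"  (len 2)
k=9  "0"  (len 1)
k=10  (halted — word empty)

0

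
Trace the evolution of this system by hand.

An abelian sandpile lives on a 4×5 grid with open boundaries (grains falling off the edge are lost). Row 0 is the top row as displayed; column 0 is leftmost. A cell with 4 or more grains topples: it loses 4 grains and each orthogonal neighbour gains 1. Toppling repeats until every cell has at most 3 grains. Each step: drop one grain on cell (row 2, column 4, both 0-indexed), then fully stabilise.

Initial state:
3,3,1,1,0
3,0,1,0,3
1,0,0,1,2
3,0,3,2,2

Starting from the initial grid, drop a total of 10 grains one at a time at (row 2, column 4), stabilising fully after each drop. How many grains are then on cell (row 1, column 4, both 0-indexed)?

2

0) 3,3,1,1,0
3,0,1,0,3
1,0,0,1,2
3,0,3,2,2
1) 3,3,1,1,0
3,0,1,0,3
1,0,0,1,3
3,0,3,2,2
2) 3,3,1,1,1
3,0,1,1,0
1,0,0,2,1
3,0,3,2,3
3) 3,3,1,1,1
3,0,1,1,0
1,0,0,2,2
3,0,3,2,3
4) 3,3,1,1,1
3,0,1,1,0
1,0,0,2,3
3,0,3,2,3
5) 3,3,1,1,1
3,0,1,1,1
1,0,0,3,1
3,0,3,3,0
6) 3,3,1,1,1
3,0,1,1,1
1,0,0,3,2
3,0,3,3,0
7) 3,3,1,1,1
3,0,1,1,1
1,0,0,3,3
3,0,3,3,0
8) 3,3,1,1,1
3,0,1,2,2
1,0,2,1,1
3,1,0,1,2
9) 3,3,1,1,1
3,0,1,2,2
1,0,2,1,2
3,1,0,1,2
10) 3,3,1,1,1
3,0,1,2,2
1,0,2,1,3
3,1,0,1,2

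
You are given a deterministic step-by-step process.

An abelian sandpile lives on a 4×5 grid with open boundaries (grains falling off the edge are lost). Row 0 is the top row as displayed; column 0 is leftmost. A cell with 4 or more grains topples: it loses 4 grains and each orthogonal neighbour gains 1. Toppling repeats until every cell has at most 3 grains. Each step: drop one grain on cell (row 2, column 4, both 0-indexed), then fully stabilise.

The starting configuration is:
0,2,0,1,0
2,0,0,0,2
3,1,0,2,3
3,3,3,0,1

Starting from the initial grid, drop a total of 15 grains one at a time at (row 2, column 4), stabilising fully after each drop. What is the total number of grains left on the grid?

gen 0: 0,2,0,1,0
2,0,0,0,2
3,1,0,2,3
3,3,3,0,1
gen 1: 0,2,0,1,0
2,0,0,0,3
3,1,0,3,0
3,3,3,0,2
gen 2: 0,2,0,1,0
2,0,0,0,3
3,1,0,3,1
3,3,3,0,2
gen 3: 0,2,0,1,0
2,0,0,0,3
3,1,0,3,2
3,3,3,0,2
gen 4: 0,2,0,1,0
2,0,0,0,3
3,1,0,3,3
3,3,3,0,2
gen 5: 0,2,0,1,1
2,0,0,2,0
3,1,1,0,2
3,3,3,1,3
gen 6: 0,2,0,1,1
2,0,0,2,0
3,1,1,0,3
3,3,3,1,3
gen 7: 0,2,0,1,1
2,0,0,2,1
3,1,1,1,1
3,3,3,2,0
gen 8: 0,2,0,1,1
2,0,0,2,1
3,1,1,1,2
3,3,3,2,0
gen 9: 0,2,0,1,1
2,0,0,2,1
3,1,1,1,3
3,3,3,2,0
gen 10: 0,2,0,1,1
2,0,0,2,2
3,1,1,2,0
3,3,3,2,1
gen 11: 0,2,0,1,1
2,0,0,2,2
3,1,1,2,1
3,3,3,2,1
gen 12: 0,2,0,1,1
2,0,0,2,2
3,1,1,2,2
3,3,3,2,1
gen 13: 0,2,0,1,1
2,0,0,2,2
3,1,1,2,3
3,3,3,2,1
gen 14: 0,2,0,1,1
2,0,0,2,3
3,1,1,3,0
3,3,3,2,2
gen 15: 0,2,0,1,1
2,0,0,2,3
3,1,1,3,1
3,3,3,2,2

33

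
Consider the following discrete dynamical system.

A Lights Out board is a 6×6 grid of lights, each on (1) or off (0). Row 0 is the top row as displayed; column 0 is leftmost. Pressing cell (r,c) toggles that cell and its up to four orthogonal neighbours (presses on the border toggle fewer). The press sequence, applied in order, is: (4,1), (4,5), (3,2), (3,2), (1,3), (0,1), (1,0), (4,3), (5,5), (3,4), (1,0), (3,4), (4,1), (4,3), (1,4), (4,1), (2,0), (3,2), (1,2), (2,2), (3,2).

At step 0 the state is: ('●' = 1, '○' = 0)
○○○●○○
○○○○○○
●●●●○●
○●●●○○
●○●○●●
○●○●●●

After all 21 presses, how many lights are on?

19

[0] ○○○●○○
○○○○○○
●●●●○●
○●●●○○
●○●○●●
○●○●●●
[1] ○○○●○○
○○○○○○
●●●●○●
○○●●○○
○●○○●●
○○○●●●
[2] ○○○●○○
○○○○○○
●●●●○●
○○●●○●
○●○○○○
○○○●●○
[3] ○○○●○○
○○○○○○
●●○●○●
○●○○○●
○●●○○○
○○○●●○
[4] ○○○●○○
○○○○○○
●●●●○●
○○●●○●
○●○○○○
○○○●●○
[5] ○○○○○○
○○●●●○
●●●○○●
○○●●○●
○●○○○○
○○○●●○
[6] ●●●○○○
○●●●●○
●●●○○●
○○●●○●
○●○○○○
○○○●●○
[7] ○●●○○○
●○●●●○
○●●○○●
○○●●○●
○●○○○○
○○○●●○
[8] ○●●○○○
●○●●●○
○●●○○●
○○●○○●
○●●●●○
○○○○●○
[9] ○●●○○○
●○●●●○
○●●○○●
○○●○○●
○●●●●●
○○○○○●
[10] ○●●○○○
●○●●●○
○●●○●●
○○●●●○
○●●●○●
○○○○○●
[11] ●●●○○○
○●●●●○
●●●○●●
○○●●●○
○●●●○●
○○○○○●
[12] ●●●○○○
○●●●●○
●●●○○●
○○●○○●
○●●●●●
○○○○○●
[13] ●●●○○○
○●●●●○
●●●○○●
○●●○○●
●○○●●●
○●○○○●
[14] ●●●○○○
○●●●●○
●●●○○●
○●●●○●
●○●○○●
○●○●○●
[15] ●●●○●○
○●●○○●
●●●○●●
○●●●○●
●○●○○●
○●○●○●
[16] ●●●○●○
○●●○○●
●●●○●●
○○●●○●
○●○○○●
○○○●○●
[17] ●●●○●○
●●●○○●
○○●○●●
●○●●○●
○●○○○●
○○○●○●
[18] ●●●○●○
●●●○○●
○○○○●●
●●○○○●
○●●○○●
○○○●○●
[19] ●●○○●○
●○○●○●
○○●○●●
●●○○○●
○●●○○●
○○○●○●
[20] ●●○○●○
●○●●○●
○●○●●●
●●●○○●
○●●○○●
○○○●○●
[21] ●●○○●○
●○●●○●
○●●●●●
●○○●○●
○●○○○●
○○○●○●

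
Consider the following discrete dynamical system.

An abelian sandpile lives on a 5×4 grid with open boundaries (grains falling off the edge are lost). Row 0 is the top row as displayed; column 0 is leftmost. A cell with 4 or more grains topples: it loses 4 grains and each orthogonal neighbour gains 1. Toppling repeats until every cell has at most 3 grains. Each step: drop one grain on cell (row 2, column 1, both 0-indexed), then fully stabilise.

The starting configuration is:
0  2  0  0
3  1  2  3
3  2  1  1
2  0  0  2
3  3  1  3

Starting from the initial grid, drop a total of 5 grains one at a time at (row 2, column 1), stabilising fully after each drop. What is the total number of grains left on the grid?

35

step 0: 0  2  0  0
3  1  2  3
3  2  1  1
2  0  0  2
3  3  1  3
step 1: 0  2  0  0
3  1  2  3
3  3  1  1
2  0  0  2
3  3  1  3
step 2: 1  2  0  0
0  3  2  3
1  1  2  1
3  1  0  2
3  3  1  3
step 3: 1  2  0  0
0  3  2  3
1  2  2  1
3  1  0  2
3  3  1  3
step 4: 1  2  0  0
0  3  2  3
1  3  2  1
3  1  0  2
3  3  1  3
step 5: 1  3  0  0
1  0  3  3
2  1  3  1
3  2  0  2
3  3  1  3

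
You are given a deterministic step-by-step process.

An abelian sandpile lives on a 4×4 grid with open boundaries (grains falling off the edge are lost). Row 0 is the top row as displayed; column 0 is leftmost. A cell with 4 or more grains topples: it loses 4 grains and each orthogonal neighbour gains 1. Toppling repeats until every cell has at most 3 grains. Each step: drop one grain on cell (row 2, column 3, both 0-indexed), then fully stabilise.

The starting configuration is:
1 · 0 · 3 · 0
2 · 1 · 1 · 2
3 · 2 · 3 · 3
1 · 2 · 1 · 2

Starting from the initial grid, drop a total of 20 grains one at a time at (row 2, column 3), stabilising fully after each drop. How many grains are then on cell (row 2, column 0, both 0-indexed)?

k=0  1 · 0 · 3 · 0
2 · 1 · 1 · 2
3 · 2 · 3 · 3
1 · 2 · 1 · 2
k=1  1 · 0 · 3 · 0
2 · 1 · 2 · 3
3 · 3 · 0 · 1
1 · 2 · 2 · 3
k=2  1 · 0 · 3 · 0
2 · 1 · 2 · 3
3 · 3 · 0 · 2
1 · 2 · 2 · 3
k=3  1 · 0 · 3 · 0
2 · 1 · 2 · 3
3 · 3 · 0 · 3
1 · 2 · 2 · 3
k=4  1 · 0 · 3 · 1
2 · 1 · 3 · 0
3 · 3 · 1 · 2
1 · 2 · 3 · 0
k=5  1 · 0 · 3 · 1
2 · 1 · 3 · 0
3 · 3 · 1 · 3
1 · 2 · 3 · 0
k=6  1 · 0 · 3 · 1
2 · 1 · 3 · 1
3 · 3 · 2 · 0
1 · 2 · 3 · 1
k=7  1 · 0 · 3 · 1
2 · 1 · 3 · 1
3 · 3 · 2 · 1
1 · 2 · 3 · 1
k=8  1 · 0 · 3 · 1
2 · 1 · 3 · 1
3 · 3 · 2 · 2
1 · 2 · 3 · 1
k=9  1 · 0 · 3 · 1
2 · 1 · 3 · 1
3 · 3 · 2 · 3
1 · 2 · 3 · 1
k=10  1 · 0 · 3 · 1
2 · 1 · 3 · 2
3 · 3 · 3 · 0
1 · 2 · 3 · 2
k=11  1 · 0 · 3 · 1
2 · 1 · 3 · 2
3 · 3 · 3 · 1
1 · 2 · 3 · 2
k=12  1 · 0 · 3 · 1
2 · 1 · 3 · 2
3 · 3 · 3 · 2
1 · 2 · 3 · 2
k=13  1 · 0 · 3 · 1
2 · 1 · 3 · 2
3 · 3 · 3 · 3
1 · 2 · 3 · 2
k=14  1 · 1 · 0 · 3
3 · 3 · 2 · 0
0 · 2 · 3 · 3
3 · 0 · 2 · 0
k=15  1 · 1 · 0 · 3
3 · 3 · 3 · 1
0 · 3 · 0 · 1
3 · 0 · 3 · 1
k=16  1 · 1 · 0 · 3
3 · 3 · 3 · 1
0 · 3 · 0 · 2
3 · 0 · 3 · 1
k=17  1 · 1 · 0 · 3
3 · 3 · 3 · 1
0 · 3 · 0 · 3
3 · 0 · 3 · 1
k=18  1 · 1 · 0 · 3
3 · 3 · 3 · 2
0 · 3 · 1 · 0
3 · 0 · 3 · 2
k=19  1 · 1 · 0 · 3
3 · 3 · 3 · 2
0 · 3 · 1 · 1
3 · 0 · 3 · 2
k=20  1 · 1 · 0 · 3
3 · 3 · 3 · 2
0 · 3 · 1 · 2
3 · 0 · 3 · 2

0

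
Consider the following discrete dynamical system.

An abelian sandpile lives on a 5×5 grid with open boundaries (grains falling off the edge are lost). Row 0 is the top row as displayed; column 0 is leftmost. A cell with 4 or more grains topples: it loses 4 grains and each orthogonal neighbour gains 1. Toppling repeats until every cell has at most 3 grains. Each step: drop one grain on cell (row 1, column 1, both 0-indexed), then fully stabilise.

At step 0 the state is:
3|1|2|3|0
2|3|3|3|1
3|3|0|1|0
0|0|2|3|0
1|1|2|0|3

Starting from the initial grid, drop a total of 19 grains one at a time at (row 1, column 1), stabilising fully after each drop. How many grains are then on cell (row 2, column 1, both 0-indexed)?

2

t=0: 3|1|2|3|0
2|3|3|3|1
3|3|0|1|0
0|0|2|3|0
1|1|2|0|3
t=1: 1|1|1|1|1
2|0|3|1|2
1|2|2|2|0
1|1|2|3|0
1|1|2|0|3
t=2: 1|1|1|1|1
2|1|3|1|2
1|2|2|2|0
1|1|2|3|0
1|1|2|0|3
t=3: 1|1|1|1|1
2|2|3|1|2
1|2|2|2|0
1|1|2|3|0
1|1|2|0|3
t=4: 1|1|1|1|1
2|3|3|1|2
1|2|2|2|0
1|1|2|3|0
1|1|2|0|3
t=5: 1|2|2|1|1
3|1|0|2|2
1|3|3|2|0
1|1|2|3|0
1|1|2|0|3
t=6: 1|2|2|1|1
3|2|0|2|2
1|3|3|2|0
1|1|2|3|0
1|1|2|0|3
t=7: 1|2|2|1|1
3|3|0|2|2
1|3|3|2|0
1|1|2|3|0
1|1|2|0|3
t=8: 2|3|2|1|1
0|2|2|2|2
3|1|0|3|0
1|2|3|3|0
1|1|2|0|3
t=9: 2|3|2|1|1
0|3|2|2|2
3|1|0|3|0
1|2|3|3|0
1|1|2|0|3
t=10: 3|0|3|1|1
1|1|3|2|2
3|2|0|3|0
1|2|3|3|0
1|1|2|0|3
t=11: 3|0|3|1|1
1|2|3|2|2
3|2|0|3|0
1|2|3|3|0
1|1|2|0|3
t=12: 3|0|3|1|1
1|3|3|2|2
3|2|0|3|0
1|2|3|3|0
1|1|2|0|3
t=13: 3|2|0|2|1
2|1|1|3|2
3|3|1|3|0
1|2|3|3|0
1|1|2|0|3
t=14: 3|2|0|2|1
2|2|1|3|2
3|3|1|3|0
1|2|3|3|0
1|1|2|0|3
t=15: 3|2|0|2|1
2|3|1|3|2
3|3|1|3|0
1|2|3|3|0
1|1|2|0|3
t=16: 1|0|1|2|1
1|3|2|3|2
1|1|2|3|0
2|3|3|3|0
1|1|2|0|3
t=17: 1|1|1|2|1
2|0|3|3|2
1|2|2|3|0
2|3|3|3|0
1|1|2|0|3
t=18: 1|1|1|2|1
2|1|3|3|2
1|2|2|3|0
2|3|3|3|0
1|1|2|0|3
t=19: 1|1|1|2|1
2|2|3|3|2
1|2|2|3|0
2|3|3|3|0
1|1|2|0|3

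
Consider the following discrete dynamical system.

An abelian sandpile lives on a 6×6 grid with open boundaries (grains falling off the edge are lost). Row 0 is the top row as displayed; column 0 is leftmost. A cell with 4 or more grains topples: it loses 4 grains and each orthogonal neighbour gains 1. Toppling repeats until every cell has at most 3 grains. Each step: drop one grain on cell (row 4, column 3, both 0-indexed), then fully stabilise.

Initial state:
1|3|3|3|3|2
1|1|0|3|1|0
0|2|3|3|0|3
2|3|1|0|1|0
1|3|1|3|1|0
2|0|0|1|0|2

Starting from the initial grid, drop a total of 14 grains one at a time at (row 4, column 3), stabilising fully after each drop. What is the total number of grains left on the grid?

62

gen 0: 1|3|3|3|3|2
1|1|0|3|1|0
0|2|3|3|0|3
2|3|1|0|1|0
1|3|1|3|1|0
2|0|0|1|0|2
gen 1: 1|3|3|3|3|2
1|1|0|3|1|0
0|2|3|3|0|3
2|3|1|1|1|0
1|3|2|0|2|0
2|0|0|2|0|2
gen 2: 1|3|3|3|3|2
1|1|0|3|1|0
0|2|3|3|0|3
2|3|1|1|1|0
1|3|2|1|2|0
2|0|0|2|0|2
gen 3: 1|3|3|3|3|2
1|1|0|3|1|0
0|2|3|3|0|3
2|3|1|1|1|0
1|3|2|2|2|0
2|0|0|2|0|2
gen 4: 1|3|3|3|3|2
1|1|0|3|1|0
0|2|3|3|0|3
2|3|1|1|1|0
1|3|2|3|2|0
2|0|0|2|0|2
gen 5: 1|3|3|3|3|2
1|1|0|3|1|0
0|2|3|3|0|3
2|3|1|2|1|0
1|3|3|0|3|0
2|0|0|3|0|2
gen 6: 1|3|3|3|3|2
1|1|0|3|1|0
0|2|3|3|0|3
2|3|1|2|1|0
1|3|3|1|3|0
2|0|0|3|0|2
gen 7: 1|3|3|3|3|2
1|1|0|3|1|0
0|2|3|3|0|3
2|3|1|2|1|0
1|3|3|2|3|0
2|0|0|3|0|2
gen 8: 1|3|3|3|3|2
1|1|0|3|1|0
0|2|3|3|0|3
2|3|1|2|1|0
1|3|3|3|3|0
2|0|0|3|0|2
gen 9: 1|3|3|3|3|2
1|1|0|3|1|0
0|3|3|3|0|3
3|0|3|3|2|0
2|1|1|3|0|1
2|1|2|0|2|2
gen 10: 2|0|1|2|0|3
1|3|3|1|3|0
1|0|2|2|1|3
3|2|1|2|3|0
2|1|3|1|1|1
2|1|2|1|2|2
gen 11: 2|0|1|2|0|3
1|3|3|1|3|0
1|0|2|2|1|3
3|2|1|2|3|0
2|1|3|2|1|1
2|1|2|1|2|2
gen 12: 2|0|1|2|0|3
1|3|3|1|3|0
1|0|2|2|1|3
3|2|1|2|3|0
2|1|3|3|1|1
2|1|2|1|2|2
gen 13: 2|0|1|2|0|3
1|3|3|1|3|0
1|0|2|2|1|3
3|2|2|3|3|0
2|2|0|1|2|1
2|1|3|2|2|2
gen 14: 2|0|1|2|0|3
1|3|3|1|3|0
1|0|2|2|1|3
3|2|2|3|3|0
2|2|0|2|2|1
2|1|3|2|2|2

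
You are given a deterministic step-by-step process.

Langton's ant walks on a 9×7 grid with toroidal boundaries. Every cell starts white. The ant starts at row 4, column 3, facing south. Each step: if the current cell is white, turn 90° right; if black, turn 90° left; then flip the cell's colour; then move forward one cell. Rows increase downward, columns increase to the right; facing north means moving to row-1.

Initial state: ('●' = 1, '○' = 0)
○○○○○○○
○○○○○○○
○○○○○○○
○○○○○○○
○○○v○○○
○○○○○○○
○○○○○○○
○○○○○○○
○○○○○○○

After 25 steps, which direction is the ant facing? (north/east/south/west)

step 0: ○○○○○○○
○○○○○○○
○○○○○○○
○○○○○○○
○○○v○○○
○○○○○○○
○○○○○○○
○○○○○○○
○○○○○○○
step 1: ○○○○○○○
○○○○○○○
○○○○○○○
○○○○○○○
○○<●○○○
○○○○○○○
○○○○○○○
○○○○○○○
○○○○○○○
step 2: ○○○○○○○
○○○○○○○
○○○○○○○
○○^○○○○
○○●●○○○
○○○○○○○
○○○○○○○
○○○○○○○
○○○○○○○
step 3: ○○○○○○○
○○○○○○○
○○○○○○○
○○●>○○○
○○●●○○○
○○○○○○○
○○○○○○○
○○○○○○○
○○○○○○○
step 4: ○○○○○○○
○○○○○○○
○○○○○○○
○○●●○○○
○○●v○○○
○○○○○○○
○○○○○○○
○○○○○○○
○○○○○○○
step 5: ○○○○○○○
○○○○○○○
○○○○○○○
○○●●○○○
○○●○>○○
○○○○○○○
○○○○○○○
○○○○○○○
○○○○○○○
step 6: ○○○○○○○
○○○○○○○
○○○○○○○
○○●●○○○
○○●○●○○
○○○○v○○
○○○○○○○
○○○○○○○
○○○○○○○
step 7: ○○○○○○○
○○○○○○○
○○○○○○○
○○●●○○○
○○●○●○○
○○○<●○○
○○○○○○○
○○○○○○○
○○○○○○○
step 8: ○○○○○○○
○○○○○○○
○○○○○○○
○○●●○○○
○○●^●○○
○○○●●○○
○○○○○○○
○○○○○○○
○○○○○○○
step 9: ○○○○○○○
○○○○○○○
○○○○○○○
○○●●○○○
○○●●>○○
○○○●●○○
○○○○○○○
○○○○○○○
○○○○○○○
step 10: ○○○○○○○
○○○○○○○
○○○○○○○
○○●●^○○
○○●●○○○
○○○●●○○
○○○○○○○
○○○○○○○
○○○○○○○
step 11: ○○○○○○○
○○○○○○○
○○○○○○○
○○●●●>○
○○●●○○○
○○○●●○○
○○○○○○○
○○○○○○○
○○○○○○○
step 12: ○○○○○○○
○○○○○○○
○○○○○○○
○○●●●●○
○○●●○v○
○○○●●○○
○○○○○○○
○○○○○○○
○○○○○○○
step 13: ○○○○○○○
○○○○○○○
○○○○○○○
○○●●●●○
○○●●<●○
○○○●●○○
○○○○○○○
○○○○○○○
○○○○○○○
step 14: ○○○○○○○
○○○○○○○
○○○○○○○
○○●●^●○
○○●●●●○
○○○●●○○
○○○○○○○
○○○○○○○
○○○○○○○
step 15: ○○○○○○○
○○○○○○○
○○○○○○○
○○●<○●○
○○●●●●○
○○○●●○○
○○○○○○○
○○○○○○○
○○○○○○○
step 16: ○○○○○○○
○○○○○○○
○○○○○○○
○○●○○●○
○○●v●●○
○○○●●○○
○○○○○○○
○○○○○○○
○○○○○○○
step 17: ○○○○○○○
○○○○○○○
○○○○○○○
○○●○○●○
○○●○>●○
○○○●●○○
○○○○○○○
○○○○○○○
○○○○○○○
step 18: ○○○○○○○
○○○○○○○
○○○○○○○
○○●○^●○
○○●○○●○
○○○●●○○
○○○○○○○
○○○○○○○
○○○○○○○
step 19: ○○○○○○○
○○○○○○○
○○○○○○○
○○●○●>○
○○●○○●○
○○○●●○○
○○○○○○○
○○○○○○○
○○○○○○○
step 20: ○○○○○○○
○○○○○○○
○○○○○^○
○○●○●○○
○○●○○●○
○○○●●○○
○○○○○○○
○○○○○○○
○○○○○○○
step 21: ○○○○○○○
○○○○○○○
○○○○○●>
○○●○●○○
○○●○○●○
○○○●●○○
○○○○○○○
○○○○○○○
○○○○○○○
step 22: ○○○○○○○
○○○○○○○
○○○○○●●
○○●○●○v
○○●○○●○
○○○●●○○
○○○○○○○
○○○○○○○
○○○○○○○
step 23: ○○○○○○○
○○○○○○○
○○○○○●●
○○●○●<●
○○●○○●○
○○○●●○○
○○○○○○○
○○○○○○○
○○○○○○○
step 24: ○○○○○○○
○○○○○○○
○○○○○^●
○○●○●●●
○○●○○●○
○○○●●○○
○○○○○○○
○○○○○○○
○○○○○○○
step 25: ○○○○○○○
○○○○○○○
○○○○<○●
○○●○●●●
○○●○○●○
○○○●●○○
○○○○○○○
○○○○○○○
○○○○○○○

west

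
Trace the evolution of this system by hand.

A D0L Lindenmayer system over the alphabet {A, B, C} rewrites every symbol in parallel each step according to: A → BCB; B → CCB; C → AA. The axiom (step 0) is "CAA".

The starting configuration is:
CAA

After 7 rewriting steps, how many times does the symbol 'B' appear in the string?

gen 0: CAA
gen 1: AABCBBCB
gen 2: BCBBCBCCBAACCBCCBAACCB
gen 3: CCBAACCBCCBAACCBAAAACCBBCBBCBAAAACCBAAAACCBBCBBCBAAAACCB
gen 4: AAAACCBBCBBCBAAAACCBAAAACCBBCBBCBAAAACCBBCBBCBBCBBCBAAAACC…ACCBBCBBCBBCBBCBAAAACCBCCBAACCBCCBAACCBBCBBCBBCBBCBAAAACCB  (len 148)
gen 5: BCBBCBBCBBCBAAAACCBCCBAACCBCCBAACCBBCBBCBBCBBCBAAAACCBBCBB…AAAACCBCCBAACCBCCBAACCBCCBAACCBCCBAACCBBCBBCBBCBBCBAAAACCB  (len 392)
gen 6: CCBAACCBCCBAACCBCCBAACCBCCBAACCBBCBBCBBCBBCBAAAACCBAAAACCB…AAAACCBCCBAACCBCCBAACCBCCBAACCBCCBAACCBBCBBCBBCBBCBAAAACCB  (len 1024)
gen 7: AAAACCBBCBBCBAAAACCBAAAACCBBCBBCBAAAACCBAAAACCBBCBBCBAAAAC…AAAACCBCCBAACCBCCBAACCBCCBAACCBCCBAACCBBCBBCBBCBBCBAAAACCB  (len 2696)

952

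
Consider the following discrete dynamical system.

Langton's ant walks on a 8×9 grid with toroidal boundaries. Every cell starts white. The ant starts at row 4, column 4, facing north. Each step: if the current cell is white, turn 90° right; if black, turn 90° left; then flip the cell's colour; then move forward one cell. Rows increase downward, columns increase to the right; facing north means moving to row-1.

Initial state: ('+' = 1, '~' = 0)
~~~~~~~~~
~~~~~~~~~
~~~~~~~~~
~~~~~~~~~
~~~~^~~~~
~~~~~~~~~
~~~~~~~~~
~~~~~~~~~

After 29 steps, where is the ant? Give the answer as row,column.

[0] ~~~~~~~~~
~~~~~~~~~
~~~~~~~~~
~~~~~~~~~
~~~~^~~~~
~~~~~~~~~
~~~~~~~~~
~~~~~~~~~
[1] ~~~~~~~~~
~~~~~~~~~
~~~~~~~~~
~~~~~~~~~
~~~~+>~~~
~~~~~~~~~
~~~~~~~~~
~~~~~~~~~
[2] ~~~~~~~~~
~~~~~~~~~
~~~~~~~~~
~~~~~~~~~
~~~~++~~~
~~~~~v~~~
~~~~~~~~~
~~~~~~~~~
[3] ~~~~~~~~~
~~~~~~~~~
~~~~~~~~~
~~~~~~~~~
~~~~++~~~
~~~~<+~~~
~~~~~~~~~
~~~~~~~~~
[4] ~~~~~~~~~
~~~~~~~~~
~~~~~~~~~
~~~~~~~~~
~~~~^+~~~
~~~~++~~~
~~~~~~~~~
~~~~~~~~~
[5] ~~~~~~~~~
~~~~~~~~~
~~~~~~~~~
~~~~~~~~~
~~~<~+~~~
~~~~++~~~
~~~~~~~~~
~~~~~~~~~
[6] ~~~~~~~~~
~~~~~~~~~
~~~~~~~~~
~~~^~~~~~
~~~+~+~~~
~~~~++~~~
~~~~~~~~~
~~~~~~~~~
[7] ~~~~~~~~~
~~~~~~~~~
~~~~~~~~~
~~~+>~~~~
~~~+~+~~~
~~~~++~~~
~~~~~~~~~
~~~~~~~~~
[8] ~~~~~~~~~
~~~~~~~~~
~~~~~~~~~
~~~++~~~~
~~~+v+~~~
~~~~++~~~
~~~~~~~~~
~~~~~~~~~
[9] ~~~~~~~~~
~~~~~~~~~
~~~~~~~~~
~~~++~~~~
~~~<++~~~
~~~~++~~~
~~~~~~~~~
~~~~~~~~~
[10] ~~~~~~~~~
~~~~~~~~~
~~~~~~~~~
~~~++~~~~
~~~~++~~~
~~~v++~~~
~~~~~~~~~
~~~~~~~~~
[11] ~~~~~~~~~
~~~~~~~~~
~~~~~~~~~
~~~++~~~~
~~~~++~~~
~~<+++~~~
~~~~~~~~~
~~~~~~~~~
[12] ~~~~~~~~~
~~~~~~~~~
~~~~~~~~~
~~~++~~~~
~~^~++~~~
~~++++~~~
~~~~~~~~~
~~~~~~~~~
[13] ~~~~~~~~~
~~~~~~~~~
~~~~~~~~~
~~~++~~~~
~~+>++~~~
~~++++~~~
~~~~~~~~~
~~~~~~~~~
[14] ~~~~~~~~~
~~~~~~~~~
~~~~~~~~~
~~~++~~~~
~~++++~~~
~~+v++~~~
~~~~~~~~~
~~~~~~~~~
[15] ~~~~~~~~~
~~~~~~~~~
~~~~~~~~~
~~~++~~~~
~~++++~~~
~~+~>+~~~
~~~~~~~~~
~~~~~~~~~
[16] ~~~~~~~~~
~~~~~~~~~
~~~~~~~~~
~~~++~~~~
~~++^+~~~
~~+~~+~~~
~~~~~~~~~
~~~~~~~~~
[17] ~~~~~~~~~
~~~~~~~~~
~~~~~~~~~
~~~++~~~~
~~+<~+~~~
~~+~~+~~~
~~~~~~~~~
~~~~~~~~~
[18] ~~~~~~~~~
~~~~~~~~~
~~~~~~~~~
~~~++~~~~
~~+~~+~~~
~~+v~+~~~
~~~~~~~~~
~~~~~~~~~
[19] ~~~~~~~~~
~~~~~~~~~
~~~~~~~~~
~~~++~~~~
~~+~~+~~~
~~<+~+~~~
~~~~~~~~~
~~~~~~~~~
[20] ~~~~~~~~~
~~~~~~~~~
~~~~~~~~~
~~~++~~~~
~~+~~+~~~
~~~+~+~~~
~~v~~~~~~
~~~~~~~~~
[21] ~~~~~~~~~
~~~~~~~~~
~~~~~~~~~
~~~++~~~~
~~+~~+~~~
~~~+~+~~~
~<+~~~~~~
~~~~~~~~~
[22] ~~~~~~~~~
~~~~~~~~~
~~~~~~~~~
~~~++~~~~
~~+~~+~~~
~^~+~+~~~
~++~~~~~~
~~~~~~~~~
[23] ~~~~~~~~~
~~~~~~~~~
~~~~~~~~~
~~~++~~~~
~~+~~+~~~
~+>+~+~~~
~++~~~~~~
~~~~~~~~~
[24] ~~~~~~~~~
~~~~~~~~~
~~~~~~~~~
~~~++~~~~
~~+~~+~~~
~+++~+~~~
~+v~~~~~~
~~~~~~~~~
[25] ~~~~~~~~~
~~~~~~~~~
~~~~~~~~~
~~~++~~~~
~~+~~+~~~
~+++~+~~~
~+~>~~~~~
~~~~~~~~~
[26] ~~~~~~~~~
~~~~~~~~~
~~~~~~~~~
~~~++~~~~
~~+~~+~~~
~+++~+~~~
~+~+~~~~~
~~~v~~~~~
[27] ~~~~~~~~~
~~~~~~~~~
~~~~~~~~~
~~~++~~~~
~~+~~+~~~
~+++~+~~~
~+~+~~~~~
~~<+~~~~~
[28] ~~~~~~~~~
~~~~~~~~~
~~~~~~~~~
~~~++~~~~
~~+~~+~~~
~+++~+~~~
~+^+~~~~~
~~++~~~~~
[29] ~~~~~~~~~
~~~~~~~~~
~~~~~~~~~
~~~++~~~~
~~+~~+~~~
~+++~+~~~
~++>~~~~~
~~++~~~~~

6,3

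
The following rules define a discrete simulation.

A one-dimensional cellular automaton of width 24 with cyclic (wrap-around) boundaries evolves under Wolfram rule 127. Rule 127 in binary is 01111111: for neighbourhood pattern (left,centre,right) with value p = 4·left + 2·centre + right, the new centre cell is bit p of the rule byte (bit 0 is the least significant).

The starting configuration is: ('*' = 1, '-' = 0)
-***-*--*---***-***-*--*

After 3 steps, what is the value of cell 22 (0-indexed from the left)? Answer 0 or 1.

gen 0: -***-*--*---***-***-*--*
gen 1: **-**********-***-******
gen 2: -***--------***-***-----
gen 3: **-**********-***-******

1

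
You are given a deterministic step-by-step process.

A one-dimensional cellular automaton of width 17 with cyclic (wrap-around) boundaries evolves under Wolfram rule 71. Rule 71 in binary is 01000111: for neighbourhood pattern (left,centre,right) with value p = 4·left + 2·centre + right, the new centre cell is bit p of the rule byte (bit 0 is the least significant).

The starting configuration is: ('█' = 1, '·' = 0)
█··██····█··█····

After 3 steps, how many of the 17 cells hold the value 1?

gen 0: █··██····█··█····
gen 1: █·█·█·████·██·███
gen 2: █·█·█····█··█····
gen 3: █·█·█·████·██·███

12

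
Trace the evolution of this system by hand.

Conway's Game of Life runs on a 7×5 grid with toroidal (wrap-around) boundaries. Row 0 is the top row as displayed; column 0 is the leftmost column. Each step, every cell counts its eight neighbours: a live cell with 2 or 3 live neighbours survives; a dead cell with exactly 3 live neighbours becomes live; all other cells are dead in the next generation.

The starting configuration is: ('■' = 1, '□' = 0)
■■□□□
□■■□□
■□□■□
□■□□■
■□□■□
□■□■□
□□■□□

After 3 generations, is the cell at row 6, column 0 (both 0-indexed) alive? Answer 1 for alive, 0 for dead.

1

k=0  ■■□□□
□■■□□
■□□■□
□■□□■
■□□■□
□■□■□
□□■□□
k=1  ■□□□□
□□■□■
■□□■■
□■■■□
■■□■□
□■□■■
■□■□□
k=2  ■□□■■
□■□□□
■□□□□
□□□□□
□□□□□
□□□■□
■□■■□
k=3  ■□□■□
□■□□□
□□□□□
□□□□□
□□□□□
□□■■■
■■■□□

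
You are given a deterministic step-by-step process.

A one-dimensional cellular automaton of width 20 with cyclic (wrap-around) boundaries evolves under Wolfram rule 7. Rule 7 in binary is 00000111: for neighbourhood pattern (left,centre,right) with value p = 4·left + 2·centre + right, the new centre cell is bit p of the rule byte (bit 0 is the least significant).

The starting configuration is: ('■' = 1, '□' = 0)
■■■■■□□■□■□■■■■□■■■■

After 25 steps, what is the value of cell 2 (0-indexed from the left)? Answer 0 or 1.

0

gen 0: ■■■■■□□■□■□■■■■□■■■■
gen 1: □□□□□□■■□■□□□□□□□□□□
gen 2: ■■■■■■□□□■□■■■■■■■■■
gen 3: □□□□□□□■■■□□□□□□□□□□
gen 4: ■■■■■■■□□□□■■■■■■■■■
gen 5: □□□□□□□□■■■□□□□□□□□□
gen 6: ■■■■■■■■□□□□■■■■■■■■
gen 7: □□□□□□□□□■■■□□□□□□□□
gen 8: ■■■■■■■■■□□□□■■■■■■■
gen 9: □□□□□□□□□□■■■□□□□□□□
gen 10: ■■■■■■■■■■□□□□■■■■■■
gen 11: □□□□□□□□□□□■■■□□□□□□
gen 12: ■■■■■■■■■■■□□□□■■■■■
gen 13: □□□□□□□□□□□□■■■□□□□□
gen 14: ■■■■■■■■■■■■□□□□■■■■
gen 15: □□□□□□□□□□□□□■■■□□□□
gen 16: ■■■■■■■■■■■■■□□□□■■■
gen 17: □□□□□□□□□□□□□□■■■□□□
gen 18: ■■■■■■■■■■■■■■□□□□■■
gen 19: □□□□□□□□□□□□□□□■■■□□
gen 20: ■■■■■■■■■■■■■■■□□□□■
gen 21: □□□□□□□□□□□□□□□□■■■□
gen 22: ■■■■■■■■■■■■■■■■□□□□
gen 23: □□□□□□□□□□□□□□□□□■■■
gen 24: □■■■■■■■■■■■■■■■■□□□
gen 25: ■□□□□□□□□□□□□□□□□□■■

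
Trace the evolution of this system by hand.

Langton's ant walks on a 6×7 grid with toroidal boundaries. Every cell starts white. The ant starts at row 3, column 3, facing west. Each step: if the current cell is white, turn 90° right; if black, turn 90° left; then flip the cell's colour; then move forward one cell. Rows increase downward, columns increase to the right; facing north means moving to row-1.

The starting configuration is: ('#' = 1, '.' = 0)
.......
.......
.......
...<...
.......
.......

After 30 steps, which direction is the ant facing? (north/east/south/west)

t=0: .......
.......
.......
...<...
.......
.......
t=1: .......
.......
...^...
...#...
.......
.......
t=2: .......
.......
...#>..
...#...
.......
.......
t=3: .......
.......
...##..
...#v..
.......
.......
t=4: .......
.......
...##..
...<#..
.......
.......
t=5: .......
.......
...##..
....#..
...v...
.......
t=6: .......
.......
...##..
....#..
..<#...
.......
t=7: .......
.......
...##..
..^.#..
..##...
.......
t=8: .......
.......
...##..
..#>#..
..##...
.......
t=9: .......
.......
...##..
..###..
..#v...
.......
t=10: .......
.......
...##..
..###..
..#.>..
.......
t=11: .......
.......
...##..
..###..
..#.#..
....v..
t=12: .......
.......
...##..
..###..
..#.#..
...<#..
t=13: .......
.......
...##..
..###..
..#^#..
...##..
t=14: .......
.......
...##..
..###..
..##>..
...##..
t=15: .......
.......
...##..
..##^..
..##...
...##..
t=16: .......
.......
...##..
..#<...
..##...
...##..
t=17: .......
.......
...##..
..#....
..#v...
...##..
t=18: .......
.......
...##..
..#....
..#.>..
...##..
t=19: .......
.......
...##..
..#....
..#.#..
...#v..
t=20: .......
.......
...##..
..#....
..#.#..
...#.>.
t=21: .....v.
.......
...##..
..#....
..#.#..
...#.#.
t=22: ....<#.
.......
...##..
..#....
..#.#..
...#.#.
t=23: ....##.
.......
...##..
..#....
..#.#..
...#^#.
t=24: ....##.
.......
...##..
..#....
..#.#..
...##>.
t=25: ....##.
.......
...##..
..#....
..#.#^.
...##..
t=26: ....##.
.......
...##..
..#....
..#.##>
...##..
t=27: ....##.
.......
...##..
..#....
..#.###
...##.v
t=28: ....##.
.......
...##..
..#....
..#.###
...##<#
t=29: ....##.
.......
...##..
..#....
..#.#^#
...####
t=30: ....##.
.......
...##..
..#....
..#.<.#
...####

west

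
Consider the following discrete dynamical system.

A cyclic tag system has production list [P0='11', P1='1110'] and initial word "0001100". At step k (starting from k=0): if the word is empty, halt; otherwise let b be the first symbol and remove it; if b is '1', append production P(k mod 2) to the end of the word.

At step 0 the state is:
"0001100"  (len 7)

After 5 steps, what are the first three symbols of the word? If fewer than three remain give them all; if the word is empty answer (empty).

001

t=0: "0001100"  (len 7)
t=1: "001100"  (len 6)
t=2: "01100"  (len 5)
t=3: "1100"  (len 4)
t=4: "1001110"  (len 7)
t=5: "00111011"  (len 8)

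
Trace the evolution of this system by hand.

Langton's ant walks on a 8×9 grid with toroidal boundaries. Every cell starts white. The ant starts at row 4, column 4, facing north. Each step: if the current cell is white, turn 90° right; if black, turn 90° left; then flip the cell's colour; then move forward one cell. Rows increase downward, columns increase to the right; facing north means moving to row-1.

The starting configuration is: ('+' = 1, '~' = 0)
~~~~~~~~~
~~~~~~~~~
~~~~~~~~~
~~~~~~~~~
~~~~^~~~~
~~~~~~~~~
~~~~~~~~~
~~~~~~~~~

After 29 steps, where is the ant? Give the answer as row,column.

t=0: ~~~~~~~~~
~~~~~~~~~
~~~~~~~~~
~~~~~~~~~
~~~~^~~~~
~~~~~~~~~
~~~~~~~~~
~~~~~~~~~
t=1: ~~~~~~~~~
~~~~~~~~~
~~~~~~~~~
~~~~~~~~~
~~~~+>~~~
~~~~~~~~~
~~~~~~~~~
~~~~~~~~~
t=2: ~~~~~~~~~
~~~~~~~~~
~~~~~~~~~
~~~~~~~~~
~~~~++~~~
~~~~~v~~~
~~~~~~~~~
~~~~~~~~~
t=3: ~~~~~~~~~
~~~~~~~~~
~~~~~~~~~
~~~~~~~~~
~~~~++~~~
~~~~<+~~~
~~~~~~~~~
~~~~~~~~~
t=4: ~~~~~~~~~
~~~~~~~~~
~~~~~~~~~
~~~~~~~~~
~~~~^+~~~
~~~~++~~~
~~~~~~~~~
~~~~~~~~~
t=5: ~~~~~~~~~
~~~~~~~~~
~~~~~~~~~
~~~~~~~~~
~~~<~+~~~
~~~~++~~~
~~~~~~~~~
~~~~~~~~~
t=6: ~~~~~~~~~
~~~~~~~~~
~~~~~~~~~
~~~^~~~~~
~~~+~+~~~
~~~~++~~~
~~~~~~~~~
~~~~~~~~~
t=7: ~~~~~~~~~
~~~~~~~~~
~~~~~~~~~
~~~+>~~~~
~~~+~+~~~
~~~~++~~~
~~~~~~~~~
~~~~~~~~~
t=8: ~~~~~~~~~
~~~~~~~~~
~~~~~~~~~
~~~++~~~~
~~~+v+~~~
~~~~++~~~
~~~~~~~~~
~~~~~~~~~
t=9: ~~~~~~~~~
~~~~~~~~~
~~~~~~~~~
~~~++~~~~
~~~<++~~~
~~~~++~~~
~~~~~~~~~
~~~~~~~~~
t=10: ~~~~~~~~~
~~~~~~~~~
~~~~~~~~~
~~~++~~~~
~~~~++~~~
~~~v++~~~
~~~~~~~~~
~~~~~~~~~
t=11: ~~~~~~~~~
~~~~~~~~~
~~~~~~~~~
~~~++~~~~
~~~~++~~~
~~<+++~~~
~~~~~~~~~
~~~~~~~~~
t=12: ~~~~~~~~~
~~~~~~~~~
~~~~~~~~~
~~~++~~~~
~~^~++~~~
~~++++~~~
~~~~~~~~~
~~~~~~~~~
t=13: ~~~~~~~~~
~~~~~~~~~
~~~~~~~~~
~~~++~~~~
~~+>++~~~
~~++++~~~
~~~~~~~~~
~~~~~~~~~
t=14: ~~~~~~~~~
~~~~~~~~~
~~~~~~~~~
~~~++~~~~
~~++++~~~
~~+v++~~~
~~~~~~~~~
~~~~~~~~~
t=15: ~~~~~~~~~
~~~~~~~~~
~~~~~~~~~
~~~++~~~~
~~++++~~~
~~+~>+~~~
~~~~~~~~~
~~~~~~~~~
t=16: ~~~~~~~~~
~~~~~~~~~
~~~~~~~~~
~~~++~~~~
~~++^+~~~
~~+~~+~~~
~~~~~~~~~
~~~~~~~~~
t=17: ~~~~~~~~~
~~~~~~~~~
~~~~~~~~~
~~~++~~~~
~~+<~+~~~
~~+~~+~~~
~~~~~~~~~
~~~~~~~~~
t=18: ~~~~~~~~~
~~~~~~~~~
~~~~~~~~~
~~~++~~~~
~~+~~+~~~
~~+v~+~~~
~~~~~~~~~
~~~~~~~~~
t=19: ~~~~~~~~~
~~~~~~~~~
~~~~~~~~~
~~~++~~~~
~~+~~+~~~
~~<+~+~~~
~~~~~~~~~
~~~~~~~~~
t=20: ~~~~~~~~~
~~~~~~~~~
~~~~~~~~~
~~~++~~~~
~~+~~+~~~
~~~+~+~~~
~~v~~~~~~
~~~~~~~~~
t=21: ~~~~~~~~~
~~~~~~~~~
~~~~~~~~~
~~~++~~~~
~~+~~+~~~
~~~+~+~~~
~<+~~~~~~
~~~~~~~~~
t=22: ~~~~~~~~~
~~~~~~~~~
~~~~~~~~~
~~~++~~~~
~~+~~+~~~
~^~+~+~~~
~++~~~~~~
~~~~~~~~~
t=23: ~~~~~~~~~
~~~~~~~~~
~~~~~~~~~
~~~++~~~~
~~+~~+~~~
~+>+~+~~~
~++~~~~~~
~~~~~~~~~
t=24: ~~~~~~~~~
~~~~~~~~~
~~~~~~~~~
~~~++~~~~
~~+~~+~~~
~+++~+~~~
~+v~~~~~~
~~~~~~~~~
t=25: ~~~~~~~~~
~~~~~~~~~
~~~~~~~~~
~~~++~~~~
~~+~~+~~~
~+++~+~~~
~+~>~~~~~
~~~~~~~~~
t=26: ~~~~~~~~~
~~~~~~~~~
~~~~~~~~~
~~~++~~~~
~~+~~+~~~
~+++~+~~~
~+~+~~~~~
~~~v~~~~~
t=27: ~~~~~~~~~
~~~~~~~~~
~~~~~~~~~
~~~++~~~~
~~+~~+~~~
~+++~+~~~
~+~+~~~~~
~~<+~~~~~
t=28: ~~~~~~~~~
~~~~~~~~~
~~~~~~~~~
~~~++~~~~
~~+~~+~~~
~+++~+~~~
~+^+~~~~~
~~++~~~~~
t=29: ~~~~~~~~~
~~~~~~~~~
~~~~~~~~~
~~~++~~~~
~~+~~+~~~
~+++~+~~~
~++>~~~~~
~~++~~~~~

6,3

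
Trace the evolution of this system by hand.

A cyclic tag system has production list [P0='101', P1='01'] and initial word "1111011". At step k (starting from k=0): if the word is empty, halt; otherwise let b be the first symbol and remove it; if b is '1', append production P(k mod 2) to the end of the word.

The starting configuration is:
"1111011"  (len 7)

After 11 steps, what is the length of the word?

0) "1111011"  (len 7)
1) "111011101"  (len 9)
2) "1101110101"  (len 10)
3) "101110101101"  (len 12)
4) "0111010110101"  (len 13)
5) "111010110101"  (len 12)
6) "1101011010101"  (len 13)
7) "101011010101101"  (len 15)
8) "0101101010110101"  (len 16)
9) "101101010110101"  (len 15)
10) "0110101011010101"  (len 16)
11) "110101011010101"  (len 15)

15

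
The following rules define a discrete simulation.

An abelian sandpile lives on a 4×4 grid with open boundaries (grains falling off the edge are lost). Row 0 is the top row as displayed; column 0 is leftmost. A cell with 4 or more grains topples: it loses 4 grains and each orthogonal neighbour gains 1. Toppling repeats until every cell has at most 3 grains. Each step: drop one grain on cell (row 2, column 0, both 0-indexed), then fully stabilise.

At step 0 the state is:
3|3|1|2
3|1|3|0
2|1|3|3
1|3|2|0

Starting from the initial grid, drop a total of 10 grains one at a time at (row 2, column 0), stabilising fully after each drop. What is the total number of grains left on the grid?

0) 3|3|1|2
3|1|3|0
2|1|3|3
1|3|2|0
1) 3|3|1|2
3|1|3|0
3|1|3|3
1|3|2|0
2) 1|0|2|2
1|3|3|0
1|2|3|3
2|3|2|0
3) 1|0|2|2
1|3|3|0
2|2|3|3
2|3|2|0
4) 1|0|2|2
1|3|3|0
3|2|3|3
2|3|2|0
5) 1|0|2|2
2|3|3|0
0|3|3|3
3|3|2|0
6) 1|0|2|2
2|3|3|0
1|3|3|3
3|3|2|0
7) 1|0|2|2
2|3|3|0
2|3|3|3
3|3|2|0
8) 1|0|2|2
2|3|3|0
3|3|3|3
3|3|2|0
9) 2|1|3|2
0|2|1|2
3|3|3|0
1|2|0|2
10) 2|1|3|2
1|3|2|2
1|1|0|1
2|3|1|2

27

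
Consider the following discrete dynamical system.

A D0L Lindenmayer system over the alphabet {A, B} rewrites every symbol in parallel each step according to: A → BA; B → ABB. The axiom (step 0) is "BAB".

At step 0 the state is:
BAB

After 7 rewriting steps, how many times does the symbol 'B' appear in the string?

[0] BAB
[1] ABBBAABB
[2] BAABBABBABBBABAABBABB
[3] ABBBABAABBABBBAABBABBBAABBABBABBBAABBBABAABBABBBAABBABB
[4] BAABBABBABBBAABBBABAABBABBBAABBABBABBBABAABBABBBAABBABBABB…BBABAABBABBABBBAABBBABAABBABBBAABBABBABBBABAABBABBBAABBABB  (len 144)
[5] ABBBABAABBABBBAABBABBBAABBABBABBBABAABBABBABBBAABBBABAABBA…ABBBAABBABBABBBAABBBABAABBABBBAABBABBABBBABAABBABBBAABBABB  (len 377)
[6] BAABBABBABBBAABBBABAABBABBBAABBABBABBBABAABBABBBAABBABBABB…ABBBAABBABBABBBAABBBABAABBABBBAABBABBABBBABAABBABBBAABBABB  (len 987)
[7] ABBBABAABBABBBAABBABBBAABBABBABBBABAABBABBABBBAABBBABAABBA…ABBBAABBABBABBBAABBBABAABBABBBAABBABBABBBABAABBABBBAABBABB  (len 2584)

1597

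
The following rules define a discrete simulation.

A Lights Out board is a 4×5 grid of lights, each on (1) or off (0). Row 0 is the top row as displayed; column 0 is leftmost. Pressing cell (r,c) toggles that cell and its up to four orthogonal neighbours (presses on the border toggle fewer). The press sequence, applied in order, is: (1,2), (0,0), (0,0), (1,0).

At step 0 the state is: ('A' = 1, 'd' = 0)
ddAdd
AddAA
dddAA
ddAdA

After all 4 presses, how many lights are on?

9

step 0: ddAdd
AddAA
dddAA
ddAdA
step 1: ddddd
AAAdA
ddAAA
ddAdA
step 2: AAddd
dAAdA
ddAAA
ddAdA
step 3: ddddd
AAAdA
ddAAA
ddAdA
step 4: Adddd
ddAdA
AdAAA
ddAdA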